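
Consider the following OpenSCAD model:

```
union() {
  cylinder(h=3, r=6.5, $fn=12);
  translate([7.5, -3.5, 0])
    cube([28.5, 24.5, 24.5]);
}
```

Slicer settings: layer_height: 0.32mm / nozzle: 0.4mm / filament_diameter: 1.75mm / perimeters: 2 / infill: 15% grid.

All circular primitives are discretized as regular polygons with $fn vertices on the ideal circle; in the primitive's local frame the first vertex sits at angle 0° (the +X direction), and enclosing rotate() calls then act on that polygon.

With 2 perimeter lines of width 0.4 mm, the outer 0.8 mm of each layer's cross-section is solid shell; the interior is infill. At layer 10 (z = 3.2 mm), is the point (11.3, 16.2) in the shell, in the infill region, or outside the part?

At z = 3.2 mm: the cylinder is not intersected at this z (z outside [0, 3]); the cube at (7.5, -3.5) is present — its section is the full 28.5×24.5 rectangle; Combining (union): only the 28.5×24.5 cube at (7.5, -3.5) is present, so the union is just that shape — 1 connected region. Overall, the cross-section is a single solid region. The nearest boundary edge runs (7.50, 21.00)→(7.50, -3.50); distance from the point to it = 3.80 mm. The point is inside the cross-section and 3.80 mm from the nearest boundary — more than the 0.8 mm shell width (2 × 0.4), so it's in the infill interior.

infill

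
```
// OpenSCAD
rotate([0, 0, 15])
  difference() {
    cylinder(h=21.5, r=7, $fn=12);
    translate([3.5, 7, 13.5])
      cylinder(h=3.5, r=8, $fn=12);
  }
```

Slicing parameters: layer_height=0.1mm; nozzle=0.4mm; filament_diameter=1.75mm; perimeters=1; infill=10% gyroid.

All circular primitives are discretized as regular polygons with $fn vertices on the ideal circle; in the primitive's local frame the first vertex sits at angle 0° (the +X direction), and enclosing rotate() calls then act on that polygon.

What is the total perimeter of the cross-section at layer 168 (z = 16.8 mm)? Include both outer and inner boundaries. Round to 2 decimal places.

At z = 16.8 mm: the r=7 cylinder contributes a regular 12-gon of circumradius 7 (perimeter = 2·12·7.000·sin(180°/12) = 43.48 mm); the cylinder at (3.5, 7): section is a regular 12-gon, circumradius r=8 (perimeter = 2·12·8.000·sin(180°/12) = 49.69 mm); After the difference (first − rest): starting from the r=7 cylinder, the r=8 cylinder at (3.5, 7) partially overlaps it — only the 59.43 mm² overlap (of its 192.00 mm²) is removed, clipping the outline — boundary = 42.53 mm; (whole slice rotated 15° about Z — lengths, areas and connectivity unchanged). Overall, the cross-section is a single solid region. Total boundary length (outer) = 42.53 mm.

42.53 mm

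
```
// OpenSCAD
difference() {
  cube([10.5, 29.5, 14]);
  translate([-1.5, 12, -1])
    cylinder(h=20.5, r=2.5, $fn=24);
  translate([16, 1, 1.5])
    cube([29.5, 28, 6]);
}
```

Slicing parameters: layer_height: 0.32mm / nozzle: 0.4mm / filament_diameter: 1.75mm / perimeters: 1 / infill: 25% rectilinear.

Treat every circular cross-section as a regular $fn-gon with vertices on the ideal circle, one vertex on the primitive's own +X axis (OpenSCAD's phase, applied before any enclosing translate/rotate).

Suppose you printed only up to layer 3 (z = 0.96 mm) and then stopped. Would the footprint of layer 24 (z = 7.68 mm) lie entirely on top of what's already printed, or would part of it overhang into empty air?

entirely on top

Compare the two slices. At z = 0.96: the cube (footprint 10.5×29.5) is included at this height (area 309.75 mm²); the r=2.5 cylinder at (-1.5, 12) gives a regular 24-gon of circumradius 2.5 (constant along its height) (area = (24/2)·2.500²·sin(360°/24) = 19.41 mm²); the cube at (16, 1) does not reach this height (z outside [1.5, 7.5]); After the difference (first − rest): starting from the 10.5×29.5 cube (309.75 mm²), the r=2.5 cylinder at (-1.5, 12) partially overlaps it — only the 2.73 mm² overlap (of its 19.41 mm²) is removed, clipping the outline — area = 307.02 mm². At z = 7.68: the 10.5×29.5 cube contributes its full rectangle (area 309.75 mm²); the cylinder at (-1.5, 12): section is a regular 24-gon, circumradius r=2.5 (area = (24/2)·2.500²·sin(360°/24) = 19.41 mm²); the cube at (16, 1) does not reach this height (z outside [1.5, 7.5]); After the difference (first − rest): starting from the 10.5×29.5 cube (309.75 mm²), the r=2.5 cylinder at (-1.5, 12) partially overlaps it — only the 2.73 mm² overlap (of its 19.41 mm²) is removed, clipping the outline — area = 307.02 mm². Checking containment: the cross-section at z = 7.68 is a subset of the cross-section at z = 0.96.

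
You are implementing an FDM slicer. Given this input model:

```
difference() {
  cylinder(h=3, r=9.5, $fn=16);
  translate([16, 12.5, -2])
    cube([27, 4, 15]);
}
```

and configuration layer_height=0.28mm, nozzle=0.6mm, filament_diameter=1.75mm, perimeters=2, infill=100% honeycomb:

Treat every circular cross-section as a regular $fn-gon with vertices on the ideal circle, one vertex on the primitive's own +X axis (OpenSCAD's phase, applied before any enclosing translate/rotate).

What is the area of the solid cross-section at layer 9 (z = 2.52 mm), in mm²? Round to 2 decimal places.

276.30 mm²

At z = 2.52 mm: the r=9.5 cylinder gives a regular 16-gon of circumradius 9.5 (constant along its height) (area = (16/2)·9.500²·sin(360°/16) = 276.30 mm²); the 27×4 cube at (16, 12.5) contributes its full rectangle (area 108.00 mm²); Subtracting the remaining from the first: starting from the r=9.5 cylinder (276.30 mm²), the 27×4 cube at (16, 12.5) misses the remaining region (no effect) — area = 276.30 mm². Overall, the cross-section is a single solid region. Net area = 276.30 mm².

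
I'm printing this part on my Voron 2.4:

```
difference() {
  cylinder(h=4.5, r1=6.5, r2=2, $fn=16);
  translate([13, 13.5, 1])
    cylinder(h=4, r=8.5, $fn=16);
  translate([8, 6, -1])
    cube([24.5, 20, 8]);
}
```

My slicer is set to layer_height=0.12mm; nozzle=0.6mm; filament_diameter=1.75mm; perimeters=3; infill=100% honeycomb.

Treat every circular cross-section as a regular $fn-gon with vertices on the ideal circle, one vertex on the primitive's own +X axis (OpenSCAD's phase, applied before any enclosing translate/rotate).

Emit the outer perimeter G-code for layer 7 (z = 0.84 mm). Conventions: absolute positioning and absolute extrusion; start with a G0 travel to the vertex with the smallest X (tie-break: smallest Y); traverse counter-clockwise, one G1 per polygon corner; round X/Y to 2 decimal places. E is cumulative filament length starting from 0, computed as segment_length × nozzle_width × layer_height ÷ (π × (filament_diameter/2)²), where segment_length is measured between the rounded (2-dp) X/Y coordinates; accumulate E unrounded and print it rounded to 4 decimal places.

G0 X-5.66 Y0.00 Z0.84
G1 X-5.23 Y-2.17 E0.0662
G1 X-4.00 Y-4.00 E0.1322
G1 X-2.17 Y-5.23 E0.1982
G1 X0.00 Y-5.66 E0.2644
G1 X2.17 Y-5.23 E0.3307
G1 X4.00 Y-4.00 E0.3967
G1 X5.23 Y-2.17 E0.4627
G1 X5.66 Y0.00 E0.5289
G1 X5.23 Y2.17 E0.5951
G1 X4.00 Y4.00 E0.6611
G1 X2.17 Y5.23 E0.7271
G1 X0.00 Y5.66 E0.7933
G1 X-2.17 Y5.23 E0.8596
G1 X-4.00 Y4.00 E0.9256
G1 X-5.23 Y2.17 E0.9916
G1 X-5.66 Y0.00 E1.0578

At z = 0.84 mm: the cone contributes a regular 16-gon of circumradius 5.660 (interpolated between r1=6.5 and r2=2 at t=0.187); the cylinder at (13, 13.5) is absent (z outside [1, 5]); the 24.5×20 cube at (8, 6) contributes its full rectangle; After the difference (first − rest): starting from the cone, the 24.5×20 cube at (8, 6) misses the remaining region (no effect) — 1 connected region. The outline is a single polygon with 16 vertices. Extrusion per mm of travel: 0.6 × 0.12 / (π × 0.875²) = 0.029934. Accumulating E over each segment gives final E = 1.0578.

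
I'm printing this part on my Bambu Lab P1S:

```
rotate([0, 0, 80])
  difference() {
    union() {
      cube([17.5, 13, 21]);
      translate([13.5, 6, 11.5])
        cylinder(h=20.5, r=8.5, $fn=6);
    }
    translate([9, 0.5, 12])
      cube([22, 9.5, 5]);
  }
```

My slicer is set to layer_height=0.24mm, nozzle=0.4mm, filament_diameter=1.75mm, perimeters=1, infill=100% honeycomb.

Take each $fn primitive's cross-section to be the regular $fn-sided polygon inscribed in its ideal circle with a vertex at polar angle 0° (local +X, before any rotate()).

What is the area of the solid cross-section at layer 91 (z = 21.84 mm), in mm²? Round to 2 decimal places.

At z = 21.84 mm: the cube is absent (z outside [0, 21]); the r=8.5 cylinder at (13.5, 6) gives a regular 6-gon of circumradius 8.5 (constant along its height) (area = (6/2)·8.500²·sin(360°/6) = 187.71 mm²); Combining (union): only the r=8.5 cylinder at (13.5, 6) is present, so the union is just that shape — area = 187.71 mm²; the cube at (9, 0.5) does not reach this height (z outside [12, 17]); After the difference (first − rest): none of the subtracted shapes is present at this height, so the result so far is unchanged — area = 187.71 mm²; (rotated 80° about Z; rotation is an isometry so areas/perimeters/island counts are preserved). Overall, the cross-section is a single solid region. Net area = 187.71 mm².

187.71 mm²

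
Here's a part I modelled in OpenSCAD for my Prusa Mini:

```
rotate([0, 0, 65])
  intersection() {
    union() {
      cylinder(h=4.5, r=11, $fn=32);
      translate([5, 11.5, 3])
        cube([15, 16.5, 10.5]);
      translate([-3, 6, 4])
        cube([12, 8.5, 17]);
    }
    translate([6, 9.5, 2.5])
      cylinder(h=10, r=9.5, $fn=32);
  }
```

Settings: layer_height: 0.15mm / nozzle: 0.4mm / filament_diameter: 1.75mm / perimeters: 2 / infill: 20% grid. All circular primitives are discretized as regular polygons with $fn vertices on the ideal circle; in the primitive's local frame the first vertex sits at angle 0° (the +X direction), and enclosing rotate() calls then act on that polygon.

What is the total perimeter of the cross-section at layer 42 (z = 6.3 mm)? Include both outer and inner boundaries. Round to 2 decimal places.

At z = 6.3 mm: the cylinder is not intersected at this z (z outside [0, 4.5]); the 15×16.5 cube at (5, 11.5) contributes its full rectangle (perimeter 63.00 mm); the 12×8.5 cube at (-3, 6) contributes its full rectangle (perimeter 41.00 mm); Combining (union): the regions partially overlap (shared area 12.00 mm²), so the edge portions inside another operand are dropped and the merged outline is re-measured after clipping — boundary = 90.00 mm; the r=9.5 cylinder at (6, 9.5) contributes a regular 32-gon of circumradius 9.5 (perimeter = 2·32·9.500·sin(180°/32) = 59.59 mm); After intersecting: the r=9.5 cylinder at (6, 9.5) partially overlaps that combined region; clipping to the common part keeps 148.14 mm² — boundary = 57.67 mm; (whole slice rotated 65° about Z — lengths, areas and connectivity unchanged). Overall, the cross-section is a single solid region. Total boundary length (outer) = 57.67 mm.

57.67 mm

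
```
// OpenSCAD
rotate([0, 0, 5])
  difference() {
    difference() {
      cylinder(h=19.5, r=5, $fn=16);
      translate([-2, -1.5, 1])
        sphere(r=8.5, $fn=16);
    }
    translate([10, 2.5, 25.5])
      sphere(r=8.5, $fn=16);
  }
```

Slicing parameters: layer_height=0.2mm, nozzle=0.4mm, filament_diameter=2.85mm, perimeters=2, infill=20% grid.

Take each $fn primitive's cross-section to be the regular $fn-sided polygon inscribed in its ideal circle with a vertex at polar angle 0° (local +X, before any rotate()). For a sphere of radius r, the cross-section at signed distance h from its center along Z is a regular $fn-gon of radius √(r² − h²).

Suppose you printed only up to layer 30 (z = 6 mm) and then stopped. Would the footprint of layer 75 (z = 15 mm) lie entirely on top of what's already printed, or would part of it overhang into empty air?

part overhangs

Compare the two slices. At z = 6: the cylinder: section is a regular 16-gon, circumradius r=5 (area = (16/2)·5.000²·sin(360°/16) = 76.54 mm²); the sphere at (-2, -1.5): section is a regular 16-gon, circumradius = √(r²−h²) = √(8.5²−5²) = 6.874 (area = (16/2)·6.874²·sin(360°/16) = 144.65 mm²); Subtracting the remaining from the first: starting from the r=5 cylinder (76.54 mm²), the r=8.5 sphere at (-2, -1.5) partially overlaps it — only the 72.90 mm² overlap (of its 144.65 mm²) is removed, clipping the outline — area = 3.63 mm²; the sphere at (10, 2.5) does not reach this height (|z−center|=19.500 > r=8.5); After the difference (first − rest): none of the subtracted shapes is present at this height, so the result so far is unchanged — area = 3.63 mm²; (whole slice rotated 5° about Z — lengths, areas and connectivity unchanged). At z = 15: the r=5 cylinder contributes a regular 16-gon of circumradius 5 (area = (16/2)·5.000²·sin(360°/16) = 76.54 mm²); the sphere at (-2, -1.5) is absent (|z−center|=14.000 > r=8.5); After the difference (first − rest): none of the subtracted shapes is present at this height, so the r=5 cylinder is unchanged — area = 76.54 mm²; the sphere at (10, 2.5) does not reach this height (|z−center|=10.500 > r=8.5); After the difference (first − rest): none of the subtracted shapes is present at this height, so that combined region is unchanged — area = 76.54 mm²; (whole slice rotated 5° about Z — lengths, areas and connectivity unchanged). Checking containment: at z = 15 the cross-section extends beyond the z = 6 cross-section by about 72.90 mm².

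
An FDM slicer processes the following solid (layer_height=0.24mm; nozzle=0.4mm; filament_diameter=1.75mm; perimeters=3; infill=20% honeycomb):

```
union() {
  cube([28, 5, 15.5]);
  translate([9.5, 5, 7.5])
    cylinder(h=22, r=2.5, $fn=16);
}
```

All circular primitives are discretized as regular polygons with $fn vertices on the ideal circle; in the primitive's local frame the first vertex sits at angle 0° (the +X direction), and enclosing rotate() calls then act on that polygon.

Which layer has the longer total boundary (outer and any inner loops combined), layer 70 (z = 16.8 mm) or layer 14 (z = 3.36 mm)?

Layer 70 (z = 16.8): the cube is absent (z outside [0, 15.5]); the r=2.5 cylinder at (9.5, 5) gives a regular 16-gon of circumradius 2.5 (constant along its height) (perimeter = 2·16·2.500·sin(180°/16) = 15.61 mm); Combining (union): only the r=2.5 cylinder at (9.5, 5) is present, so the union is just that shape — boundary = 15.61 mm. So its perimeter = 15.61 mm. Layer 14 (z = 3.36): the 28×5 cube contributes its full rectangle (perimeter 66.00 mm); the cylinder at (9.5, 5) is absent (z outside [7.5, 29.5]); Merging all regions: only the 28×5 cube is present, so the union is just that shape — boundary = 66.00 mm. So its perimeter = 66.00 mm. Layer 14 is larger (66.00 vs 15.61 mm).

layer 14 (z = 3.36 mm)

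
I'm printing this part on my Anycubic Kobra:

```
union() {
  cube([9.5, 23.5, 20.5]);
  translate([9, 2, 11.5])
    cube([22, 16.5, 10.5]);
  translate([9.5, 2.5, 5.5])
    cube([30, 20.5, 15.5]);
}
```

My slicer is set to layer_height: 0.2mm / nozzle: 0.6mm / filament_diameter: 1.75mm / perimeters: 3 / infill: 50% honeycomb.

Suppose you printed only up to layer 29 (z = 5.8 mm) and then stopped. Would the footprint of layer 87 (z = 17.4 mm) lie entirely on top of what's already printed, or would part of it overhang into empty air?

Compare the two slices. At z = 5.8: the cube (footprint 9.5×23.5) is included at this height (area 223.25 mm²); the cube at (9, 2) is absent (z outside [11.5, 22]); the cube at (9.5, 2.5) (footprint 30×20.5) is included at this height (area 615.00 mm²); Merging all regions: the 2 present regions share edge segments without overlapping in area, so areas simply add but the touching pieces fuse into one outline (the shared edge portions become interior and drop out of the boundary) — area = 838.25 mm². At z = 17.4: the cube is present — its section is the full 9.5×23.5 rectangle (area 223.25 mm²); the cube at (9, 2) is present — its section is the full 22×16.5 rectangle (area 363.00 mm²); the cube at (9.5, 2.5) (footprint 30×20.5) is included at this height (area 615.00 mm²); Taking the union: the regions partially overlap — summed areas 1201.25 mm² minus the doubly-counted overlap 352.25 mm² gives 849.00 mm² — area = 849.00 mm². Checking containment: at z = 17.4 the cross-section extends beyond the z = 5.8 cross-section by about 10.75 mm².

part overhangs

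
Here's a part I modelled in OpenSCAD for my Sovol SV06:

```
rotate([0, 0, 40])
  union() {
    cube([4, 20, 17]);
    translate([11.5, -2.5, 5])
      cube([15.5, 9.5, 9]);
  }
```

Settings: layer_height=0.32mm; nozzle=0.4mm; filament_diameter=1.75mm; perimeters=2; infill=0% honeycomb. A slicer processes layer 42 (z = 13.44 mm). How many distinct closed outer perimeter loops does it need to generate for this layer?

2

At z = 13.44 mm: the cube is present — its section is the full 4×20 rectangle; the cube at (11.5, -2.5) (footprint 15.5×9.5) is included at this height; Taking the union: the 2 present regions are separate (no shared area or edge), so areas and boundary lengths simply add and each stays a separate island — 2 connected regions; (whole slice rotated 40° about Z — lengths, areas and connectivity unchanged). The result has 2 disconnected regions.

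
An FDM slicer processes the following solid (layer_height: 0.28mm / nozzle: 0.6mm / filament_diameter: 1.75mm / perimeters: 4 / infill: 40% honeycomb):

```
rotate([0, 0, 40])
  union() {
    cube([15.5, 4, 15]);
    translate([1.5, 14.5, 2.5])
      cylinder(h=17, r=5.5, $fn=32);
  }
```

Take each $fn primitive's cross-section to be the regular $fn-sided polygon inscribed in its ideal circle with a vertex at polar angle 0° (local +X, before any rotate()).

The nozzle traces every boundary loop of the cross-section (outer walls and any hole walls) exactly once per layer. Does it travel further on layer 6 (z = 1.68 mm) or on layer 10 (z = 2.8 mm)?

Layer 6 (z = 1.68): the 15.5×4 cube contributes its full rectangle (perimeter 39.00 mm); the cylinder at (1.5, 14.5) is not intersected at this z (z outside [2.5, 19.5]); Combining (union): only the 15.5×4 cube is present, so the union is just that shape — boundary = 39.00 mm; (whole slice rotated 40° about Z — lengths, areas and connectivity unchanged). So its perimeter = 39.00 mm. Layer 10 (z = 2.8): the cube is present — its section is the full 15.5×4 rectangle (perimeter 39.00 mm); the r=5.5 cylinder at (1.5, 14.5) gives a regular 32-gon of circumradius 5.5 (constant along its height) (perimeter = 2·32·5.500·sin(180°/32) = 34.50 mm); Merging all regions: the 2 present regions are separate (no shared area or edge), so areas and boundary lengths simply add and each stays a separate island — boundary = 73.50 mm; (rotated 40° about Z; rotation is an isometry so areas/perimeters/island counts are preserved). So its perimeter = 73.50 mm. Layer 10 is larger (73.50 vs 39.00 mm).

layer 10 (z = 2.8 mm)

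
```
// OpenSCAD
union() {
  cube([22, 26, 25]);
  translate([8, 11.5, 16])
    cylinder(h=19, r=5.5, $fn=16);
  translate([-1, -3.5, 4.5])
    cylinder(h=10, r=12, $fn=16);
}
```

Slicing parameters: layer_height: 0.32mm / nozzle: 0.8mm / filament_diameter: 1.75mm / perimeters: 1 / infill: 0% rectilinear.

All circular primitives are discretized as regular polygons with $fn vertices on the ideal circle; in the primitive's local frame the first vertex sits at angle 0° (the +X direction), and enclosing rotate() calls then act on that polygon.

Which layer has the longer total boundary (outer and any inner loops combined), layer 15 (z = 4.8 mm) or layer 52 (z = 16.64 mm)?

layer 15 (z = 4.8 mm)

Layer 15 (z = 4.8): the cube is present — its section is the full 22×26 rectangle (perimeter 96.00 mm); the cylinder at (8, 11.5) is not intersected at this z (z outside [16, 35]); the r=12 cylinder at (-1, -3.5) contributes a regular 16-gon of circumradius 12 (perimeter = 2·16·12.000·sin(180°/16) = 74.91 mm); Combining (union): the regions partially overlap (shared area 61.03 mm²), so the edge portions inside another operand are dropped and the merged outline is re-measured after clipping — boundary = 138.17 mm. So its perimeter = 138.17 mm. Layer 52 (z = 16.64): the cube is present — its section is the full 22×26 rectangle (perimeter 96.00 mm); the r=5.5 cylinder at (8, 11.5) contributes a regular 16-gon of circumradius 5.5 (perimeter = 2·16·5.500·sin(180°/16) = 34.34 mm); the cylinder at (-1, -3.5) does not reach this height (z outside [4.5, 14.5]); Taking the union: the r=5.5 cylinder at (8, 11.5) lies entirely inside the 22×26 cube, so the union is just the 22×26 cube — boundary = 96.00 mm. So its perimeter = 96.00 mm. Layer 15 is larger (138.17 vs 96.00 mm).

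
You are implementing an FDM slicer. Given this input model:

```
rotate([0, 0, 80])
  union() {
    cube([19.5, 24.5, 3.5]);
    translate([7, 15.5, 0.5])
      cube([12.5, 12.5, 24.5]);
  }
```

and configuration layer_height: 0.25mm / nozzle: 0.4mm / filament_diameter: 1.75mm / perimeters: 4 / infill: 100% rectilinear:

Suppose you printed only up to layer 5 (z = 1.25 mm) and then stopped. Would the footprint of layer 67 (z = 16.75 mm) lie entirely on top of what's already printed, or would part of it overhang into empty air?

entirely on top

Compare the two slices. At z = 1.25: the 19.5×24.5 cube contributes its full rectangle (area 477.75 mm²); the cube at (7, 15.5) is present — its section is the full 12.5×12.5 rectangle (area 156.25 mm²); Taking the union: the regions partially overlap — summed areas 634.00 mm² minus the doubly-counted overlap 112.50 mm² gives 521.50 mm² — area = 521.50 mm²; (rotated 80° about Z; rotation is an isometry so areas/perimeters/island counts are preserved). At z = 16.75: the cube is not intersected at this z (z outside [0, 3.5]); the cube at (7, 15.5) (footprint 12.5×12.5) is included at this height (area 156.25 mm²); Taking the union: only the 12.5×12.5 cube at (7, 15.5) is present, so the union is just that shape — area = 156.25 mm²; (whole slice rotated 80° about Z — lengths, areas and connectivity unchanged). Checking containment: the cross-section at z = 16.75 is a subset of the cross-section at z = 1.25.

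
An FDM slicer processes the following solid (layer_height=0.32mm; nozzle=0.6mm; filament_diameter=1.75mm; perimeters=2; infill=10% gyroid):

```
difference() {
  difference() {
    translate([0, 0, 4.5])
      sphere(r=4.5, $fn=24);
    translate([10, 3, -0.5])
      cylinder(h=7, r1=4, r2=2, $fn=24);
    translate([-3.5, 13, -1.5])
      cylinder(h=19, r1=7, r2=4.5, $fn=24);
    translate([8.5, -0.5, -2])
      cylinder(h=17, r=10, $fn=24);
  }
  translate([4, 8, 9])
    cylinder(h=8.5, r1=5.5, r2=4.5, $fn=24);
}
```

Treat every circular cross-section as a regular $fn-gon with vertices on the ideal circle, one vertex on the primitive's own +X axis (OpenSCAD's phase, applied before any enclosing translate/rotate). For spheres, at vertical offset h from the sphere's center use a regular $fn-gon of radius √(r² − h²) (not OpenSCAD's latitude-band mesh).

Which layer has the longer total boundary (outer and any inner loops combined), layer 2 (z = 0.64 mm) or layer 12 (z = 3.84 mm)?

layer 12 (z = 3.84 mm)

Layer 2 (z = 0.64): the r=4.5 sphere contributes a regular 24-gon of circumradius √(4.5²−3.86²) = 2.313 (perimeter = 2·24·2.313·sin(180°/24) = 14.49 mm); the cone at (10, 3): at t=0.163 of its height the radius interpolates to r₁+(r₂−r₁)t = 3.674, giving a regular 24-gon of that circumradius (perimeter = 2·24·3.674·sin(180°/24) = 23.02 mm); the cone at (-3.5, 13): at t=0.113 of its height the radius interpolates to r₁+(r₂−r₁)t = 6.718, giving a regular 24-gon of that circumradius (perimeter = 2·24·6.718·sin(180°/24) = 42.09 mm); the r=10 cylinder at (8.5, -0.5) gives a regular 24-gon of circumradius 10 (constant along its height) (perimeter = 2·24·10.000·sin(180°/24) = 62.65 mm); Subtracting the remaining from the first: starting from the r=4.5 sphere, the cone at (10, 3) misses the remaining region (no effect); the cone at (-3.5, 13) misses the remaining region (no effect); the r=10 cylinder at (8.5, -0.5) partially overlaps it — only the 14.20 mm² overlap (of its 310.58 mm²) is removed, clipping the outline — boundary = 8.51 mm; the cone at (4, 8) is not intersected at this z (z outside [9, 17.5]); After the difference (first − rest): none of the subtracted shapes is present at this height, so the result so far is unchanged — boundary = 8.51 mm. So its perimeter = 8.51 mm. Layer 12 (z = 3.84): the sphere: section is a regular 24-gon, circumradius = √(r²−h²) = √(4.5²−0.66²) = 4.451 (perimeter = 2·24·4.451·sin(180°/24) = 27.89 mm); the cone at (10, 3) (r1=4→r2=2) has section circumradius 2.760 here — a regular 24-gon (perimeter = 2·24·2.760·sin(180°/24) = 17.29 mm); the cone at (-3.5, 13): at t=0.281 of its height the radius interpolates to r₁+(r₂−r₁)t = 6.297, giving a regular 24-gon of that circumradius (perimeter = 2·24·6.297·sin(180°/24) = 39.45 mm); the r=10 cylinder at (8.5, -0.5) contributes a regular 24-gon of circumradius 10 (perimeter = 2·24·10.000·sin(180°/24) = 62.65 mm); After the difference (first − rest): starting from the r=4.5 sphere, the cone at (10, 3) misses the remaining region (no effect); the cone at (-3.5, 13) misses the remaining region (no effect); the r=10 cylinder at (8.5, -0.5) partially overlaps it — only the 40.40 mm² overlap (of its 310.58 mm²) is removed, clipping the outline — boundary = 22.26 mm; the cone at (4, 8) does not reach this height (z outside [9, 17.5]); Subtracting the remaining from the first: none of the subtracted shapes is present at this height, so that combined region is unchanged — boundary = 22.26 mm. So its perimeter = 22.26 mm. Layer 12 is larger (22.26 vs 8.51 mm).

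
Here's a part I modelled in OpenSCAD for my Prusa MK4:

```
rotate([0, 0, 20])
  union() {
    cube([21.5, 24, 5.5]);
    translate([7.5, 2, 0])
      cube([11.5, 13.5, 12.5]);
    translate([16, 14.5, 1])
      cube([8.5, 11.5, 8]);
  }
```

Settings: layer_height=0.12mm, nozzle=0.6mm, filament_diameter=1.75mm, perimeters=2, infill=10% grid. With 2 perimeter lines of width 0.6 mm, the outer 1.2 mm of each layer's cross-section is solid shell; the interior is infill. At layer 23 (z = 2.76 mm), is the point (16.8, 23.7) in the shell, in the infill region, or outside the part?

At z = 2.76 mm: the cube (footprint 21.5×24) is included at this height; the 11.5×13.5 cube at (7.5, 2) contributes its full rectangle; the cube at (16, 14.5) is present — its section is the full 8.5×11.5 rectangle; Merging all regions: the regions partially overlap (shared area 207.50 mm²), so overlapping operands fuse into one piece — 1 connected region; (rotated 20° about Z; rotation is an isometry so areas/perimeters/island counts are preserved). Overall, the cross-section is a single solid region. Undo the 20° rotation: the query point maps to (23.893, 16.525) in the un-rotated model frame. The nearest boundary edge runs (24.50, 26.00)→(24.50, 14.50); distance from the point to it = 0.61 mm. The point is inside the cross-section, 0.61 mm from the nearest boundary — within the 1.2 mm shell band (2 × 0.6).

shell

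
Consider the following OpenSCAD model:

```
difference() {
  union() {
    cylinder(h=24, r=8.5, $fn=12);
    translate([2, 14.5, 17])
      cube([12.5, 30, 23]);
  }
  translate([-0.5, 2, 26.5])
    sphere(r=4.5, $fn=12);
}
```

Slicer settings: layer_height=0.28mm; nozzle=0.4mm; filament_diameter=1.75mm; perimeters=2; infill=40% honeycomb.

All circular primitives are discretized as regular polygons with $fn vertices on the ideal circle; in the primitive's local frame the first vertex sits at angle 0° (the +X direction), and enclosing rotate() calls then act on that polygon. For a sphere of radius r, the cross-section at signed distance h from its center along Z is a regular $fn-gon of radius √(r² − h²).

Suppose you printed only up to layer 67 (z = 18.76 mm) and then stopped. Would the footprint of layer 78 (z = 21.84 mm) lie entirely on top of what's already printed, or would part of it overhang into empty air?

entirely on top

Compare the two slices. At z = 18.76: the cylinder: section is a regular 12-gon, circumradius r=8.5 (area = (12/2)·8.500²·sin(360°/12) = 216.75 mm²); the cube at (2, 14.5) is present — its section is the full 12.5×30 rectangle (area 375.00 mm²); Merging all regions: the 2 present regions are separate (no shared area or edge), so areas and boundary lengths simply add and each stays a separate island — area = 591.75 mm²; the sphere at (-0.5, 2) does not reach this height (|z−center|=7.740 > r=4.5); After the difference (first − rest): none of the subtracted shapes is present at this height, so that combined region is unchanged — area = 591.75 mm². At z = 21.84: the r=8.5 cylinder contributes a regular 12-gon of circumradius 8.5 (area = (12/2)·8.500²·sin(360°/12) = 216.75 mm²); the cube at (2, 14.5) (footprint 12.5×30) is included at this height (area 375.00 mm²); Combining (union): the 2 present regions are separate (no shared area or edge), so areas and boundary lengths simply add and each stays a separate island — area = 591.75 mm²; the sphere at (-0.5, 2) does not reach this height (|z−center|=4.660 > r=4.5); Taking the first minus the rest: none of the subtracted shapes is present at this height, so that combined region is unchanged — area = 591.75 mm². Checking containment: the cross-section at z = 21.84 is a subset of the cross-section at z = 18.76.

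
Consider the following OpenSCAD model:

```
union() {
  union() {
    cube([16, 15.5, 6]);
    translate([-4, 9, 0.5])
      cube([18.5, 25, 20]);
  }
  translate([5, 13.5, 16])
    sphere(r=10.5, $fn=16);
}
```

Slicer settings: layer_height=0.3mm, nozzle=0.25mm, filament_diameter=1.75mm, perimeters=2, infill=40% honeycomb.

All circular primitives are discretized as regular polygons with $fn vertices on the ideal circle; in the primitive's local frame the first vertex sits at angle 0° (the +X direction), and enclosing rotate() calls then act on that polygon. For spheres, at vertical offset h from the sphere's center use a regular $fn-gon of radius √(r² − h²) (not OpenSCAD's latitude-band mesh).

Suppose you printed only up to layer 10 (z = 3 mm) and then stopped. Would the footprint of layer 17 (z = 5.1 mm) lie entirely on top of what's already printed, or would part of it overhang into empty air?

Compare the two slices. At z = 3: the 16×15.5 cube contributes its full rectangle (area 248.00 mm²); the cube at (-4, 9) (footprint 18.5×25) is included at this height (area 462.50 mm²); Merging all regions: the regions partially overlap — summed areas 710.50 mm² minus the doubly-counted overlap 94.25 mm² gives 616.25 mm² — area = 616.25 mm²; the sphere at (5, 13.5) does not reach this height (|z−center|=13.000 > r=10.5); Combining (union): only that combined region is present, so the union is just that shape — area = 616.25 mm². At z = 5.1: the 16×15.5 cube contributes its full rectangle (area 248.00 mm²); the 18.5×25 cube at (-4, 9) contributes its full rectangle (area 462.50 mm²); Combining (union): the regions partially overlap — summed areas 710.50 mm² minus the doubly-counted overlap 94.25 mm² gives 616.25 mm² — area = 616.25 mm²; the sphere at (5, 13.5) does not reach this height (|z−center|=10.900 > r=10.5); Taking the union: only that combined region is present, so the union is just that shape — area = 616.25 mm². Checking containment: the cross-section at z = 5.1 is a subset of the cross-section at z = 3.

entirely on top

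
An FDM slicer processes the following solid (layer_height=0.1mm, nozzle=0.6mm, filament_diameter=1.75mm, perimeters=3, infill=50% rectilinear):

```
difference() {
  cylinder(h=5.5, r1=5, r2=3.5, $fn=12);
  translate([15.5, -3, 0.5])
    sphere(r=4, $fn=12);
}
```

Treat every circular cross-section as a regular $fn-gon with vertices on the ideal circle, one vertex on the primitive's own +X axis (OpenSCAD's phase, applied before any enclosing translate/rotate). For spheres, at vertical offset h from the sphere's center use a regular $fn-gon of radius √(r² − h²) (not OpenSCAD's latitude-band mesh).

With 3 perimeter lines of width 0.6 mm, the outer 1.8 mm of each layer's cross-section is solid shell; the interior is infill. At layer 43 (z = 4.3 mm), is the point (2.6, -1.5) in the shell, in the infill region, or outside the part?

shell

At z = 4.3 mm: the cone (r1=5→r2=3.5) has section circumradius 3.827 here — a regular 12-gon; the sphere at (15.5, -3): section is a regular 12-gon, circumradius = √(r²−h²) = √(4²−3.8²) = 1.249; Subtracting the remaining from the first: starting from the cone, the r=4 sphere at (15.5, -3) misses the remaining region (no effect) — 1 connected region. Overall, the cross-section is a single solid region. The nearest boundary edge runs (3.83, 0.00)→(3.31, -1.91); distance from the point to it = 0.80 mm. The point is inside the cross-section, 0.80 mm from the nearest boundary — within the 1.8 mm shell band (3 × 0.6).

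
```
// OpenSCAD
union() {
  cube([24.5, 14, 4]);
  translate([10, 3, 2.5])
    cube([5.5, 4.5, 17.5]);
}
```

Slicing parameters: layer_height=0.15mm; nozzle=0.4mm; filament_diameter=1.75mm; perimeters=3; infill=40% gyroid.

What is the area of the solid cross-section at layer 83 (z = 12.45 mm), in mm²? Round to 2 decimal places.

24.75 mm²

At z = 12.45 mm: the cube does not reach this height (z outside [0, 4]); the 5.5×4.5 cube at (10, 3) contributes its full rectangle (area 24.75 mm²); Combining (union): only the 5.5×4.5 cube at (10, 3) is present, so the union is just that shape — area = 24.75 mm². Overall, the cross-section is a single solid region. Net area = 24.75 mm².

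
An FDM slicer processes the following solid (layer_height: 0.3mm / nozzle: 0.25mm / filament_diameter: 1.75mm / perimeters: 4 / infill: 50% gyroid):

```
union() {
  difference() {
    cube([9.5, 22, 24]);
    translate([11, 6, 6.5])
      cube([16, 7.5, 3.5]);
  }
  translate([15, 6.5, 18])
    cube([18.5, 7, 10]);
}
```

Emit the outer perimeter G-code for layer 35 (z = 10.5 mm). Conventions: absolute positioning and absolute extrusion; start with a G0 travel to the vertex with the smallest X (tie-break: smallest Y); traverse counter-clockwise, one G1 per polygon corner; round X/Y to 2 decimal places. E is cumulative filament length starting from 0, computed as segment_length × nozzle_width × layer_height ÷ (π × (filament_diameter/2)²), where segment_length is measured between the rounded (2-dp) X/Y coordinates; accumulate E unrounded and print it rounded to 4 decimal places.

At z = 10.5 mm: the cube is present — its section is the full 9.5×22 rectangle; the cube at (11, 6) is absent (z outside [6.5, 10]); Subtracting the remaining from the first: none of the subtracted shapes is present at this height, so the 9.5×22 cube is unchanged — 1 connected region; the cube at (15, 6.5) does not reach this height (z outside [18, 28]); Combining (union): only that combined region is present, so the union is just that shape — 1 connected region. The outline is a single polygon with 4 vertices. Extrusion per mm of travel: 0.25 × 0.3 / (π × 0.875²) = 0.031181. Accumulating E over each segment gives final E = 1.9644.

G0 X0.00 Y0.00 Z10.50
G1 X9.50 Y0.00 E0.2962
G1 X9.50 Y22.00 E0.9822
G1 X0.00 Y22.00 E1.2784
G1 X0.00 Y0.00 E1.9644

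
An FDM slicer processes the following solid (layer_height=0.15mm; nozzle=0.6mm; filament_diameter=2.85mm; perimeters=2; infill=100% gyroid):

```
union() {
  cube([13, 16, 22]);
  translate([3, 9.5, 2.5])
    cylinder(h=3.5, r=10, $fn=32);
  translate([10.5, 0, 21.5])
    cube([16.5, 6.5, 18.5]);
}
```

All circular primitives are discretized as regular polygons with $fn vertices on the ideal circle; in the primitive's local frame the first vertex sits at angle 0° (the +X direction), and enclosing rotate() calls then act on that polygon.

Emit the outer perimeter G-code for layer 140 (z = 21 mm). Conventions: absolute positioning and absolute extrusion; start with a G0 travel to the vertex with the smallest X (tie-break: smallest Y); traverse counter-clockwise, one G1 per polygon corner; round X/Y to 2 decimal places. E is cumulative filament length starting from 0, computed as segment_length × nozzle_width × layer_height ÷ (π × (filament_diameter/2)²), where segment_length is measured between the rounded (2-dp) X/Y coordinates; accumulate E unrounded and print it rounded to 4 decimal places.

At z = 21 mm: the cube (footprint 13×16) is included at this height; the cylinder at (3, 9.5) does not reach this height (z outside [2.5, 6]); the cube at (10.5, 0) does not reach this height (z outside [21.5, 40]); Combining (union): only the 13×16 cube is present, so the union is just that shape — 1 connected region. The outline is a single polygon with 4 vertices. Extrusion per mm of travel: 0.6 × 0.15 / (π × 1.425²) = 0.014108. Accumulating E over each segment gives final E = 0.8183.

G0 X0.00 Y0.00 Z21.00
G1 X13.00 Y0.00 E0.1834
G1 X13.00 Y16.00 E0.4091
G1 X0.00 Y16.00 E0.5925
G1 X0.00 Y0.00 E0.8183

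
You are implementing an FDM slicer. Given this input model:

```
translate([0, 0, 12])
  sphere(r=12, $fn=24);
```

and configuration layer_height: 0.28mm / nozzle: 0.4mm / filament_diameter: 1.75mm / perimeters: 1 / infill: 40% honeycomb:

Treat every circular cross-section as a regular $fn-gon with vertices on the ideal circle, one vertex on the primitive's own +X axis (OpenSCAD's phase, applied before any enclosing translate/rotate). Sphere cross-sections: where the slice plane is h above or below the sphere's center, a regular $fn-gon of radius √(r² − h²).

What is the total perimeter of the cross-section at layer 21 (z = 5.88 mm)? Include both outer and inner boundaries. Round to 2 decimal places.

At z = 5.88 mm: the r=12 sphere contributes a regular 24-gon of circumradius √(12²−6.12²) = 10.322 (perimeter = 2·24·10.322·sin(180°/24) = 64.67 mm). Overall, the cross-section is a single solid region. Total boundary length (outer) = 64.67 mm.

64.67 mm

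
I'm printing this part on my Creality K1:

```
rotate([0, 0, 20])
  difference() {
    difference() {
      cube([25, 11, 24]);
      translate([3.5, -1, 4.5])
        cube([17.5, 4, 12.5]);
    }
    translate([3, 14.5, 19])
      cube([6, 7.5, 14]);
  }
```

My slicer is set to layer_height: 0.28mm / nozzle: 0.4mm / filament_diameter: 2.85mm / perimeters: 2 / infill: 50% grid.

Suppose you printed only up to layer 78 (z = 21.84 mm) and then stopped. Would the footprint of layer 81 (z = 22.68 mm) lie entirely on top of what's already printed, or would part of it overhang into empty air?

entirely on top

Compare the two slices. At z = 21.84: the 25×11 cube contributes its full rectangle (area 275.00 mm²); the cube at (3.5, -1) is absent (z outside [4.5, 17]); Subtracting the remaining from the first: none of the subtracted shapes is present at this height, so the 25×11 cube is unchanged — area = 275.00 mm²; the cube at (3, 14.5) is present — its section is the full 6×7.5 rectangle (area 45.00 mm²); Taking the first minus the rest: starting from that combined region (275.00 mm²), the 6×7.5 cube at (3, 14.5) misses the remaining region (no effect) — area = 275.00 mm²; (rotated 20° about Z; rotation is an isometry so areas/perimeters/island counts are preserved). At z = 22.68: the cube is present — its section is the full 25×11 rectangle (area 275.00 mm²); the cube at (3.5, -1) is absent (z outside [4.5, 17]); After the difference (first − rest): none of the subtracted shapes is present at this height, so the 25×11 cube is unchanged — area = 275.00 mm²; the 6×7.5 cube at (3, 14.5) contributes its full rectangle (area 45.00 mm²); Taking the first minus the rest: starting from the result so far (275.00 mm²), the 6×7.5 cube at (3, 14.5) misses the remaining region (no effect) — area = 275.00 mm²; (whole slice rotated 20° about Z — lengths, areas and connectivity unchanged). Checking containment: the cross-section at z = 22.68 is a subset of the cross-section at z = 21.84.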